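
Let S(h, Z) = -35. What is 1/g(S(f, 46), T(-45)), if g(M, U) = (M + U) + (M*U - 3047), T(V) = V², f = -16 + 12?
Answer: -1/71932 ≈ -1.3902e-5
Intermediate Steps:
f = -4
g(M, U) = -3047 + M + U + M*U (g(M, U) = (M + U) + (-3047 + M*U) = -3047 + M + U + M*U)
1/g(S(f, 46), T(-45)) = 1/(-3047 - 35 + (-45)² - 35*(-45)²) = 1/(-3047 - 35 + 2025 - 35*2025) = 1/(-3047 - 35 + 2025 - 70875) = 1/(-71932) = -1/71932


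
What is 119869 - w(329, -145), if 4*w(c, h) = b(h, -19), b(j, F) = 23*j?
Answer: 482811/4 ≈ 1.2070e+5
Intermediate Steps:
w(c, h) = 23*h/4 (w(c, h) = (23*h)/4 = 23*h/4)
119869 - w(329, -145) = 119869 - 23*(-145)/4 = 119869 - 1*(-3335/4) = 119869 + 3335/4 = 482811/4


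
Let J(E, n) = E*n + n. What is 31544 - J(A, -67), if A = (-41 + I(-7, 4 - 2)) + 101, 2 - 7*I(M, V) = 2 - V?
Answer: 249551/7 ≈ 35650.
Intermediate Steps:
I(M, V) = V/7 (I(M, V) = 2/7 - (2 - V)/7 = 2/7 + (-2/7 + V/7) = V/7)
A = 422/7 (A = (-41 + (4 - 2)/7) + 101 = (-41 + (⅐)*2) + 101 = (-41 + 2/7) + 101 = -285/7 + 101 = 422/7 ≈ 60.286)
J(E, n) = n + E*n
31544 - J(A, -67) = 31544 - (-67)*(1 + 422/7) = 31544 - (-67)*429/7 = 31544 - 1*(-28743/7) = 31544 + 28743/7 = 249551/7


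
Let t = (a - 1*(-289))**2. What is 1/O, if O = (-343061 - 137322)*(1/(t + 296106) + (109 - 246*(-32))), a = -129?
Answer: -321706/1233400447889821 ≈ -2.6083e-10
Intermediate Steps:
t = 25600 (t = (-129 - 1*(-289))**2 = (-129 + 289)**2 = 160**2 = 25600)
O = -1233400447889821/321706 (O = (-343061 - 137322)*(1/(25600 + 296106) + (109 - 246*(-32))) = -480383*(1/321706 + (109 + 7872)) = -480383*(1/321706 + 7981) = -480383*2567535587/321706 = -1233400447889821/321706 ≈ -3.8339e+9)
1/O = 1/(-1233400447889821/321706) = -321706/1233400447889821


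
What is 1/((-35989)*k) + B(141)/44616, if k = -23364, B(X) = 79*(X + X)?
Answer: 17739005134/35525785581 ≈ 0.49933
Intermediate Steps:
B(X) = 158*X (B(X) = 79*(2*X) = 158*X)
1/((-35989)*k) + B(141)/44616 = 1/(-35989*(-23364)) + (158*141)/44616 = -1/35989*(-1/23364) + 22278*(1/44616) = 1/840846996 + 3713/7436 = 17739005134/35525785581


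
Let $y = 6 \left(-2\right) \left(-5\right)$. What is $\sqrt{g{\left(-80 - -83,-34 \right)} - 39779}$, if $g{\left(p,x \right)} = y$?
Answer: $i \sqrt{39719} \approx 199.3 i$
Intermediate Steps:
$y = 60$ ($y = \left(-12\right) \left(-5\right) = 60$)
$g{\left(p,x \right)} = 60$
$\sqrt{g{\left(-80 - -83,-34 \right)} - 39779} = \sqrt{60 - 39779} = \sqrt{-39719} = i \sqrt{39719}$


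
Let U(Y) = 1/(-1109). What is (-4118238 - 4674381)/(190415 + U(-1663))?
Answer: -295485287/6399098 ≈ -46.176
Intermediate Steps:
U(Y) = -1/1109
(-4118238 - 4674381)/(190415 + U(-1663)) = (-4118238 - 4674381)/(190415 - 1/1109) = -8792619/211170234/1109 = -8792619*1109/211170234 = -295485287/6399098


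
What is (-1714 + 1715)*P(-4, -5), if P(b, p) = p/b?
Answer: 5/4 ≈ 1.2500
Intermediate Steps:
(-1714 + 1715)*P(-4, -5) = (-1714 + 1715)*(-5/(-4)) = 1*(-5*(-1/4)) = 1*(5/4) = 5/4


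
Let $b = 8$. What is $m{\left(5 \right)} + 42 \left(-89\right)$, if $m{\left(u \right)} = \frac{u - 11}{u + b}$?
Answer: $- \frac{48600}{13} \approx -3738.5$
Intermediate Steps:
$m{\left(u \right)} = \frac{-11 + u}{8 + u}$ ($m{\left(u \right)} = \frac{u - 11}{u + 8} = \frac{-11 + u}{8 + u}$)
$m{\left(5 \right)} + 42 \left(-89\right) = \frac{-11 + 5}{8 + 5} + 42 \left(-89\right) = \frac{1}{13} \left(-6\right) - 3738 = - \frac{6}{13} - 3738 = - \frac{48600}{13}$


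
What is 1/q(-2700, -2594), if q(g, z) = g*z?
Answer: 1/7003800 ≈ 1.4278e-7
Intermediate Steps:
1/q(-2700, -2594) = 1/(-2700*(-2594)) = 1/7003800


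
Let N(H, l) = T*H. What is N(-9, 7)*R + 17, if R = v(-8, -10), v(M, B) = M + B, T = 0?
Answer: 17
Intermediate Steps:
v(M, B) = B + M
R = -18 (R = -10 - 8 = -18)
N(H, l) = 0 (N(H, l) = 0*H = 0)
N(-9, 7)*R + 17 = 0*(-18) + 17 = 0 + 17 = 17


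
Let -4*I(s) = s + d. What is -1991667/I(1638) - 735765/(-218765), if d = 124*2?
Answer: 174421577781/41259079 ≈ 4227.5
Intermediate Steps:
d = 248
I(s) = -62 - s/4 (I(s) = -(s + 248)/4 = -(248 + s)/4 = -62 - s/4)
-1991667/I(1638) - 735765/(-218765) = -1991667/(-62 - 1/4*1638) - 735765/(-218765) = -1991667/(-62 - 819/2) - 735765*(-1/218765) = -1991667/(-943/2) + 147153/43753 = -1991667*(-2/943) + 147153/43753 = 3983334/943 + 147153/43753 = 174421577781/41259079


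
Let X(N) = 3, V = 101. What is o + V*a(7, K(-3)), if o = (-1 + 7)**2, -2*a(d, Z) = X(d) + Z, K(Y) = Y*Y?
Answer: -570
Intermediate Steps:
K(Y) = Y**2
a(d, Z) = -3/2 - Z/2 (a(d, Z) = -(3 + Z)/2 = -3/2 - Z/2)
o = 36 (o = 6**2 = 36)
o + V*a(7, K(-3)) = 36 + 101*(-3/2 - 1/2*(-3)**2) = 36 + 101*(-3/2 - 1/2*9) = 36 + 101*(-3/2 - 9/2) = 36 + 101*(-6) = 36 - 606 = -570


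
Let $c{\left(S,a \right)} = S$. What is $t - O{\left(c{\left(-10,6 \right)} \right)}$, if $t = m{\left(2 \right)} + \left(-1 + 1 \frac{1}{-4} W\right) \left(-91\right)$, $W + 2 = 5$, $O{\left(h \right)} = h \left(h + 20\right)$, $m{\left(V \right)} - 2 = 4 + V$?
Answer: $\frac{1069}{4} \approx 267.25$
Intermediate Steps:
$m{\left(V \right)} = 6 + V$ ($m{\left(V \right)} = 2 + \left(4 + V\right) = 6 + V$)
$O{\left(h \right)} = h \left(20 + h\right)$
$W = 3$ ($W = -2 + 5 = 3$)
$t = \frac{669}{4}$ ($t = \left(6 + 2\right) + \left(-1 + 1 \frac{1}{-4} \cdot 3\right) \left(-91\right) = 8 + \left(-1 + 1 \left(- \frac{1}{4}\right) 3\right) \left(-91\right) = 8 + \left(-1 - \frac{3}{4}\right) \left(-91\right) = 8 - - \frac{637}{4} = 8 + \frac{637}{4} = \frac{669}{4} \approx 167.25$)
$t - O{\left(c{\left(-10,6 \right)} \right)} = \frac{669}{4} - - 10 \left(20 - 10\right) = \frac{669}{4} - \left(-10\right) 10 = \frac{669}{4} - -100 = \frac{669}{4} + 100 = \frac{1069}{4}$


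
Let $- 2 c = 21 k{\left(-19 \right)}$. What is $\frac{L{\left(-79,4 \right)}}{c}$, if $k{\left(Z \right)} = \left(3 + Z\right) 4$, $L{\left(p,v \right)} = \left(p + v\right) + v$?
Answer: $- \frac{71}{672} \approx -0.10565$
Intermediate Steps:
$L{\left(p,v \right)} = p + 2 v$
$k{\left(Z \right)} = 12 + 4 Z$
$c = 672$ ($c = - \frac{21 \left(12 + 4 \left(-19\right)\right)}{2} = - \frac{21 \left(12 - 76\right)}{2} = - \frac{21 \left(-64\right)}{2} = \left(- \frac{1}{2}\right) \left(-1344\right) = 672$)
$\frac{L{\left(-79,4 \right)}}{c} = \frac{-79 + 2 \cdot 4}{672} = \left(-79 + 8\right) \frac{1}{672} = \left(-71\right) \frac{1}{672} = - \frac{71}{672}$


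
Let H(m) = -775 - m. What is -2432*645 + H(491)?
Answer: -1569906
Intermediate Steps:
-2432*645 + H(491) = -2432*645 + (-775 - 1*491) = -1568640 + (-775 - 491) = -1568640 - 1266 = -1569906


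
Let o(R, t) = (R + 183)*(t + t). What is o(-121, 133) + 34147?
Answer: 50639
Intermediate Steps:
o(R, t) = 2*t*(183 + R) (o(R, t) = (183 + R)*(2*t) = 2*t*(183 + R))
o(-121, 133) + 34147 = 2*133*(183 - 121) + 34147 = 2*133*62 + 34147 = 16492 + 34147 = 50639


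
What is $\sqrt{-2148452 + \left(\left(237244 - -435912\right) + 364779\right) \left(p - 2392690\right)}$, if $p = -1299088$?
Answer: $i \sqrt{3831827746882} \approx 1.9575 \cdot 10^{6} i$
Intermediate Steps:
$\sqrt{-2148452 + \left(\left(237244 - -435912\right) + 364779\right) \left(p - 2392690\right)} = \sqrt{-2148452 + \left(\left(237244 - -435912\right) + 364779\right) \left(-1299088 - 2392690\right)} = \sqrt{-2148452 + \left(\left(237244 + 435912\right) + 364779\right) \left(-3691778\right)} = \sqrt{-2148452 + \left(673156 + 364779\right) \left(-3691778\right)} = \sqrt{-2148452 + 1037935 \left(-3691778\right)} = \sqrt{-2148452 - 3831825598430} = \sqrt{-3831827746882} = i \sqrt{3831827746882}$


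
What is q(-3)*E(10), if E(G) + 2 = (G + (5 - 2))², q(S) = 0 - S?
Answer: 501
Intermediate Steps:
q(S) = -S
E(G) = -2 + (3 + G)² (E(G) = -2 + (G + (5 - 2))² = -2 + (G + 3)² = -2 + (3 + G)²)
q(-3)*E(10) = (-1*(-3))*(-2 + (3 + 10)²) = 3*(-2 + 13²) = 3*(-2 + 169) = 3*167 = 501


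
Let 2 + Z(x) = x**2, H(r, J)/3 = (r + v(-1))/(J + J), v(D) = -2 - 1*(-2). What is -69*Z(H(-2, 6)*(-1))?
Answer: 483/4 ≈ 120.75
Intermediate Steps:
v(D) = 0 (v(D) = -2 + 2 = 0)
H(r, J) = 3*r/(2*J) (H(r, J) = 3*((r + 0)/(J + J)) = 3*(r/((2*J))) = 3*(r*(1/(2*J))) = 3*(r/(2*J)) = 3*r/(2*J))
Z(x) = -2 + x**2
-69*Z(H(-2, 6)*(-1)) = -69*(-2 + (((3/2)*(-2)/6)*(-1))**2) = -69*(-2 + (((3/2)*(-2)*(1/6))*(-1))**2) = -69*(-2 + (-1/2*(-1))**2) = -69*(-2 + (1/2)**2) = -69*(-2 + 1/4) = -69*(-7/4) = 483/4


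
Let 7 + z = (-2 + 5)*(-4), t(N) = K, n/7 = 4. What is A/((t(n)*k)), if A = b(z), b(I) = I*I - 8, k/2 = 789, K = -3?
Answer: -353/4734 ≈ -0.074567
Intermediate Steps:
n = 28 (n = 7*4 = 28)
t(N) = -3
k = 1578 (k = 2*789 = 1578)
z = -19 (z = -7 + (-2 + 5)*(-4) = -7 + 3*(-4) = -7 - 12 = -19)
b(I) = -8 + I² (b(I) = I² - 8 = -8 + I²)
A = 353 (A = -8 + (-19)² = -8 + 361 = 353)
A/((t(n)*k)) = 353/((-3*1578)) = 353/(-4734) = 353*(-1/4734) = -353/4734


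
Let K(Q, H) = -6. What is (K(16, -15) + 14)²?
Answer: 64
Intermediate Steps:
(K(16, -15) + 14)² = (-6 + 14)² = 8² = 64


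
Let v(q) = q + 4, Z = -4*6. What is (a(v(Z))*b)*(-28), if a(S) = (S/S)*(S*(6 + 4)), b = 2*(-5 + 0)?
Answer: -56000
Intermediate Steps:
b = -10 (b = 2*(-5) = -10)
Z = -24
v(q) = 4 + q
a(S) = 10*S (a(S) = 1*(S*10) = 1*(10*S) = 10*S)
(a(v(Z))*b)*(-28) = ((10*(4 - 24))*(-10))*(-28) = ((10*(-20))*(-10))*(-28) = -200*(-10)*(-28) = 2000*(-28) = -56000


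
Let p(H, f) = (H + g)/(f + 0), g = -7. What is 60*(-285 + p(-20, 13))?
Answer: -223920/13 ≈ -17225.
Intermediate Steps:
p(H, f) = (-7 + H)/f (p(H, f) = (H - 7)/(f + 0) = (-7 + H)/f)
60*(-285 + p(-20, 13)) = 60*(-285 + (-7 - 20)/13) = 60*(-285 + (1/13)*(-27)) = 60*(-285 - 27/13) = 60*(-3732/13) = -223920/13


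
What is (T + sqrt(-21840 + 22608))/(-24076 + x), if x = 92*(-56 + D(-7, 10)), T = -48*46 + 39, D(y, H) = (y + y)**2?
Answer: 241/1244 - 4*sqrt(3)/2799 ≈ 0.19125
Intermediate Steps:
D(y, H) = 4*y**2 (D(y, H) = (2*y)**2 = 4*y**2)
T = -2169 (T = -2208 + 39 = -2169)
x = 12880 (x = 92*(-56 + 4*(-7)**2) = 92*(-56 + 4*49) = 92*(-56 + 196) = 92*140 = 12880)
(T + sqrt(-21840 + 22608))/(-24076 + x) = (-2169 + sqrt(-21840 + 22608))/(-24076 + 12880) = (-2169 + sqrt(768))/(-11196) = (-2169 + 16*sqrt(3))*(-1/11196) = 241/1244 - 4*sqrt(3)/2799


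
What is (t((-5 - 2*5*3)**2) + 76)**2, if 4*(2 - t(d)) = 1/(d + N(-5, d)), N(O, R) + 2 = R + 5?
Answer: 585737662225/96275344 ≈ 6084.0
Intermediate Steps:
N(O, R) = 3 + R (N(O, R) = -2 + (R + 5) = -2 + (5 + R) = 3 + R)
t(d) = 2 - 1/(4*(3 + 2*d)) (t(d) = 2 - 1/(4*(d + (3 + d))) = 2 - 1/(4*(3 + 2*d)))
(t((-5 - 2*5*3)**2) + 76)**2 = ((23 + 16*(-5 - 2*5*3)**2)/(4*(3 + 2*(-5 - 2*5*3)**2)) + 76)**2 = ((23 + 16*(-5 - 10*3)**2)/(4*(3 + 2*(-5 - 10*3)**2)) + 76)**2 = ((23 + 16*(-5 - 30)**2)/(4*(3 + 2*(-5 - 30)**2)) + 76)**2 = ((23 + 16*(-35)**2)/(4*(3 + 2*(-35)**2)) + 76)**2 = ((23 + 16*1225)/(4*(3 + 2*1225)) + 76)**2 = ((23 + 19600)/(4*(3 + 2450)) + 76)**2 = ((1/4)*19623/2453 + 76)**2 = ((1/4)*(1/2453)*19623 + 76)**2 = (19623/9812 + 76)**2 = (765335/9812)**2 = 585737662225/96275344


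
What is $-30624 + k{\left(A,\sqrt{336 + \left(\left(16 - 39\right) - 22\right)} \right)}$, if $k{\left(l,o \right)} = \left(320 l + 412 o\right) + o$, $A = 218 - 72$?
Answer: $16096 + 413 \sqrt{291} \approx 23141.0$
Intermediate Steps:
$A = 146$
$k{\left(l,o \right)} = 320 l + 413 o$
$-30624 + k{\left(A,\sqrt{336 + \left(\left(16 - 39\right) - 22\right)} \right)} = -30624 + \left(320 \cdot 146 + 413 \sqrt{336 + \left(\left(16 - 39\right) - 22\right)}\right) = -30624 + \left(46720 + 413 \sqrt{336 - 45}\right) = -30624 + \left(46720 + 413 \sqrt{291}\right) = 16096 + 413 \sqrt{291}$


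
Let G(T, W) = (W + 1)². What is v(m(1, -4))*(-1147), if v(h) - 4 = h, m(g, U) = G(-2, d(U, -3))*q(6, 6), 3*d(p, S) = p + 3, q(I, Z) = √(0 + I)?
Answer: -4588 - 4588*√6/9 ≈ -5836.7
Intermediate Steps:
q(I, Z) = √I
d(p, S) = 1 + p/3 (d(p, S) = (p + 3)/3 = (3 + p)/3 = 1 + p/3)
G(T, W) = (1 + W)²
m(g, U) = √6*(2 + U/3)² (m(g, U) = (1 + (1 + U/3))²*√6 = (2 + U/3)²*√6 = √6*(2 + U/3)²)
v(h) = 4 + h
v(m(1, -4))*(-1147) = (4 + √6*(6 - 4)²/9)*(-1147) = (4 + (⅑)*√6*2²)*(-1147) = (4 + (⅑)*√6*4)*(-1147) = (4 + 4*√6/9)*(-1147) = -4588 - 4588*√6/9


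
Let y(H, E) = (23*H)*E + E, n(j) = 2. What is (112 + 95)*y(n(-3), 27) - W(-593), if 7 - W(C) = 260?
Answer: 262936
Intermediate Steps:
W(C) = -253 (W(C) = 7 - 1*260 = 7 - 260 = -253)
y(H, E) = E + 23*E*H (y(H, E) = 23*E*H + E = E + 23*E*H)
(112 + 95)*y(n(-3), 27) - W(-593) = (112 + 95)*(27*(1 + 23*2)) - 1*(-253) = 207*(27*(1 + 46)) + 253 = 207*(27*47) + 253 = 207*1269 + 253 = 262683 + 253 = 262936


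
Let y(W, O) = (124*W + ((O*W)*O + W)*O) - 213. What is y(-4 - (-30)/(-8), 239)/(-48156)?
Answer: 211610797/96312 ≈ 2197.1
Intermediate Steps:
y(W, O) = -213 + 124*W + O*(W + W*O**2) (y(W, O) = (124*W + (W*O**2 + W)*O) - 213 = (124*W + (W + W*O**2)*O) - 213 = (124*W + O*(W + W*O**2)) - 213 = -213 + 124*W + O*(W + W*O**2))
y(-4 - (-30)/(-8), 239)/(-48156) = (-213 + 124*(-4 - (-30)/(-8)) + 239*(-4 - (-30)/(-8)) + (-4 - (-30)/(-8))*239**3)/(-48156) = (-213 + 124*(-4 - (-30)*(-1)/8) + 239*(-4 - (-30)*(-1)/8) + (-4 - (-30)*(-1)/8)*13651919)*(-1/48156) = (-213 + 124*(-4 - 5*3/4) + 239*(-4 - 5*3/4) + (-4 - 5*3/4)*13651919)*(-1/48156) = (-213 + 124*(-4 - 15/4) + 239*(-4 - 15/4) + (-4 - 15/4)*13651919)*(-1/48156) = (-213 + 124*(-31/4) + 239*(-31/4) - 31/4*13651919)*(-1/48156) = (-213 - 961 - 7409/4 - 423209489/4)*(-1/48156) = -211610797/2*(-1/48156) = 211610797/96312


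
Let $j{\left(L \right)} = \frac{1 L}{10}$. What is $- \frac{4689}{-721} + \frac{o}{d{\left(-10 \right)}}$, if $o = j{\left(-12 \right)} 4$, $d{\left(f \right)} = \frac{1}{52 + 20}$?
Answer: $- \frac{1222443}{3605} \approx -339.1$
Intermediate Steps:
$d{\left(f \right)} = \frac{1}{72}$
$j{\left(L \right)} = \frac{L}{10}$ ($j{\left(L \right)} = L \frac{1}{10} = \frac{L}{10}$)
$o = - \frac{24}{5}$ ($o = \frac{1}{10} \left(-12\right) 4 = \left(- \frac{6}{5}\right) 4 = - \frac{24}{5} \approx -4.8$)
$- \frac{4689}{-721} + \frac{o}{d{\left(-10 \right)}} = - \frac{4689}{-721} - \frac{24 \frac{1}{\frac{1}{72}}}{5} = \left(-4689\right) \left(- \frac{1}{721}\right) - \frac{1728}{5} = \frac{4689}{721} - \frac{1728}{5} = - \frac{1222443}{3605}$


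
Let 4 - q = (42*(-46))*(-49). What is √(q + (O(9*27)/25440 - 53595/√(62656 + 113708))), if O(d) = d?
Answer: √(-1134563738345063630 - 21852930108000*√4899)/3461960 ≈ 307.88*I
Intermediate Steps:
q = -94664 (q = 4 - 42*(-46)*(-49) = 4 - (-1932)*(-49) = 4 - 1*94668 = 4 - 94668 = -94664)
√(q + (O(9*27)/25440 - 53595/√(62656 + 113708))) = √(-94664 + ((9*27)/25440 - 53595/√(62656 + 113708))) = √(-94664 + (243*(1/25440) - 53595*√4899/29394)) = √(-94664 + (81/8480 - 53595*√4899/29394)) = √(-94664 + (81/8480 - 5955*√4899/3266)) = √(-802750639/8480 - 5955*√4899/3266)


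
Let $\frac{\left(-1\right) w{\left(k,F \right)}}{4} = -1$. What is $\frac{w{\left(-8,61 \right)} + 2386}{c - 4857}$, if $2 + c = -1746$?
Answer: $- \frac{478}{1321} \approx -0.36185$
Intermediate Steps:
$c = -1748$ ($c = -2 - 1746 = -1748$)
$w{\left(k,F \right)} = 4$ ($w{\left(k,F \right)} = \left(-4\right) \left(-1\right) = 4$)
$\frac{w{\left(-8,61 \right)} + 2386}{c - 4857} = \frac{4 + 2386}{-1748 - 4857} = \frac{2390}{-6605} = 2390 \left(- \frac{1}{6605}\right) = - \frac{478}{1321}$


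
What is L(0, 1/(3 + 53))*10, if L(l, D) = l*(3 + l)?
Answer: 0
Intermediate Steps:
L(0, 1/(3 + 53))*10 = (0*(3 + 0))*10 = (0*3)*10 = 0*10 = 0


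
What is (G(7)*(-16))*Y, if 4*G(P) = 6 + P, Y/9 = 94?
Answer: -43992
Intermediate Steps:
Y = 846 (Y = 9*94 = 846)
G(P) = 3/2 + P/4 (G(P) = (6 + P)/4 = 3/2 + P/4)
(G(7)*(-16))*Y = ((3/2 + (¼)*7)*(-16))*846 = ((3/2 + 7/4)*(-16))*846 = ((13/4)*(-16))*846 = -52*846 = -43992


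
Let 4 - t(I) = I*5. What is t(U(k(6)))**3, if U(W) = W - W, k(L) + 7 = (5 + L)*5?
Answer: 64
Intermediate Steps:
k(L) = 18 + 5*L (k(L) = -7 + (5 + L)*5 = -7 + (25 + 5*L) = 18 + 5*L)
U(W) = 0
t(I) = 4 - 5*I (t(I) = 4 - I*5 = 4 - 5*I)
t(U(k(6)))**3 = (4 - 5*0)**3 = (4 + 0)**3 = 4**3 = 64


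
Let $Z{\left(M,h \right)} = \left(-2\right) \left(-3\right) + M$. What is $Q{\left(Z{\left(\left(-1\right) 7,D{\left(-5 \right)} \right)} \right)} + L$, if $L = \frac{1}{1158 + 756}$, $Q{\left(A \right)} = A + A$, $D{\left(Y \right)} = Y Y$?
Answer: $- \frac{3827}{1914} \approx -1.9995$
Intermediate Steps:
$D{\left(Y \right)} = Y^{2}$
$Z{\left(M,h \right)} = 6 + M$
$Q{\left(A \right)} = 2 A$
$L = \frac{1}{1914} \approx 0.00052247$
$Q{\left(Z{\left(\left(-1\right) 7,D{\left(-5 \right)} \right)} \right)} + L = 2 \left(6 - 7\right) + \frac{1}{1914} = 2 \left(-1\right) + \frac{1}{1914} = -2 + \frac{1}{1914} = - \frac{3827}{1914}$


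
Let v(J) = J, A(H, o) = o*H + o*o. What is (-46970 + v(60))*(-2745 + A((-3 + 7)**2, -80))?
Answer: -111411250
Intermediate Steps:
A(H, o) = o**2 + H*o (A(H, o) = H*o + o**2 = o**2 + H*o)
(-46970 + v(60))*(-2745 + A((-3 + 7)**2, -80)) = (-46970 + 60)*(-2745 - 80*((-3 + 7)**2 - 80)) = -46910*(-2745 - 80*(4**2 - 80)) = -46910*(-2745 - 80*(16 - 80)) = -46910*(-2745 - 80*(-64)) = -46910*(-2745 + 5120) = -46910*2375 = -111411250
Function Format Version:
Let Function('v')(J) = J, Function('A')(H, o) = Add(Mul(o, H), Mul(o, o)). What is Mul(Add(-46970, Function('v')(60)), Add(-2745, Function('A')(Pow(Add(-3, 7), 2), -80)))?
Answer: -111411250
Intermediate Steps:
Function('A')(H, o) = Add(Pow(o, 2), Mul(H, o)) (Function('A')(H, o) = Add(Mul(H, o), Pow(o, 2)) = Add(Pow(o, 2), Mul(H, o)))
Mul(Add(-46970, Function('v')(60)), Add(-2745, Function('A')(Pow(Add(-3, 7), 2), -80))) = Mul(Add(-46970, 60), Add(-2745, Mul(-80, Add(Pow(Add(-3, 7), 2), -80)))) = Mul(-46910, Add(-2745, Mul(-80, Add(Pow(4, 2), -80)))) = Mul(-46910, Add(-2745, Mul(-80, Add(16, -80)))) = Mul(-46910, Add(-2745, Mul(-80, -64))) = Mul(-46910, Add(-2745, 5120)) = Mul(-46910, 2375) = -111411250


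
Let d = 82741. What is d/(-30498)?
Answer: -82741/30498 ≈ -2.7130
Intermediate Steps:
d/(-30498) = 82741/(-30498) = 82741*(-1/30498) = -82741/30498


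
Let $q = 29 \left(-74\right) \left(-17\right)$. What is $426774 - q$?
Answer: $390292$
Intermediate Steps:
$q = 36482$ ($q = \left(-2146\right) \left(-17\right) = 36482$)
$426774 - q = 426774 - 36482 = 390292$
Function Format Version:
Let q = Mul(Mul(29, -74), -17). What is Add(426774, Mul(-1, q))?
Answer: 390292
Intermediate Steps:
q = 36482 (q = Mul(-2146, -17) = 36482)
Add(426774, Mul(-1, q)) = Add(426774, Mul(-1, 36482)) = Add(426774, -36482) = 390292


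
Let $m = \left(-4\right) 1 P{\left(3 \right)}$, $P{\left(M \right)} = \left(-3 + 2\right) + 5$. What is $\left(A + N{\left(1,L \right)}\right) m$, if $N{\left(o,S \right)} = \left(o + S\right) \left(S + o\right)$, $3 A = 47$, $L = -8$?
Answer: $- \frac{3104}{3} \approx -1034.7$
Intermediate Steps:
$P{\left(M \right)} = 4$ ($P{\left(M \right)} = -1 + 5 = 4$)
$A = \frac{47}{3}$ ($A = \frac{1}{3} \cdot 47 = \frac{47}{3} \approx 15.667$)
$N{\left(o,S \right)} = \left(S + o\right)^{2}$ ($N{\left(o,S \right)} = \left(S + o\right) \left(S + o\right) = \left(S + o\right)^{2}$)
$m = -16$ ($m = \left(-4\right) 1 \cdot 4 = \left(-4\right) 4 = -16$)
$\left(A + N{\left(1,L \right)}\right) m = \left(\frac{47}{3} + \left(-8 + 1\right)^{2}\right) \left(-16\right) = \left(\frac{47}{3} + \left(-7\right)^{2}\right) \left(-16\right) = \left(\frac{47}{3} + 49\right) \left(-16\right) = \frac{194}{3} \left(-16\right) = - \frac{3104}{3}$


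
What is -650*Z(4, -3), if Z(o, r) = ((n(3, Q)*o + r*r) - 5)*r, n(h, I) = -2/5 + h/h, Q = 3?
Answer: 12480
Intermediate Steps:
n(h, I) = ⅗ (n(h, I) = -2*⅕ + 1 = -⅖ + 1 = ⅗)
Z(o, r) = r*(-5 + r² + 3*o/5) (Z(o, r) = ((3*o/5 + r*r) - 5)*r = ((3*o/5 + r²) - 5)*r = ((r² + 3*o/5) - 5)*r = (-5 + r² + 3*o/5)*r = r*(-5 + r² + 3*o/5))
-650*Z(4, -3) = -130*(-3)*(-25 + 3*4 + 5*(-3)²) = -130*(-3)*(-25 + 12 + 5*9) = -130*(-3)*(-25 + 12 + 45) = -130*(-3)*32 = -650*(-96/5) = 12480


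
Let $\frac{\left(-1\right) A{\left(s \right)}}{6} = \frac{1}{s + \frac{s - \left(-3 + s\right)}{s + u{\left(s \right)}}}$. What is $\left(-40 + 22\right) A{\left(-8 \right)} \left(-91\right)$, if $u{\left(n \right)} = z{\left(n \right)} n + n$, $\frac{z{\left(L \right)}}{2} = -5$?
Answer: $\frac{628992}{509} \approx 1235.7$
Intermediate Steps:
$z{\left(L \right)} = -10$ ($z{\left(L \right)} = 2 \left(-5\right) = -10$)
$u{\left(n \right)} = - 9 n$ ($u{\left(n \right)} = - 10 n + n = - 9 n$)
$A{\left(s \right)} = - \frac{6}{s - \frac{3}{8 s}}$ ($A{\left(s \right)} = - \frac{6}{s + \frac{s - \left(-3 + s\right)}{s - 9 s}} = - \frac{6}{s + \frac{3}{\left(-8\right) s}} = - \frac{6}{s + 3 \left(- \frac{1}{8 s}\right)} = - \frac{6}{s - \frac{3}{8 s}}$)
$\left(-40 + 22\right) A{\left(-8 \right)} \left(-91\right) = \left(-40 + 22\right) 48 \left(-8\right) \frac{1}{3 - 8 \left(-8\right)^{2}} \left(-91\right) = - 18 \cdot 48 \left(-8\right) \frac{1}{3 - 512} \left(-91\right) = - 18 \cdot 48 \left(-8\right) \frac{1}{-509} \left(-91\right) = - 18 \cdot 48 \left(-8\right) \left(- \frac{1}{509}\right) \left(-91\right) = \left(-18\right) \frac{384}{509} \left(-91\right) = \left(- \frac{6912}{509}\right) \left(-91\right) = \frac{628992}{509}$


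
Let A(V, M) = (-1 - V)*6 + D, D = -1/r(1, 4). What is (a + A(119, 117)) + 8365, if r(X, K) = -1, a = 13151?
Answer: 20797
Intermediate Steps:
D = 1 (D = -1/(-1) = -1*(-1) = 1)
A(V, M) = -5 - 6*V (A(V, M) = (-1 - V)*6 + 1 = (-6 - 6*V) + 1 = -5 - 6*V)
(a + A(119, 117)) + 8365 = (13151 + (-5 - 6*119)) + 8365 = (13151 + (-5 - 714)) + 8365 = (13151 - 719) + 8365 = 12432 + 8365 = 20797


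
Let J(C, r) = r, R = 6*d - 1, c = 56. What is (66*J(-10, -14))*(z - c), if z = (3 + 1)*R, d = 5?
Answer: -55440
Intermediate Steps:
R = 29 (R = 6*5 - 1 = 30 - 1 = 29)
z = 116 (z = (3 + 1)*29 = 4*29 = 116)
(66*J(-10, -14))*(z - c) = (66*(-14))*(116 - 1*56) = -924*(116 - 56) = -924*60 = -55440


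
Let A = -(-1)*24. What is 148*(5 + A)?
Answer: 4292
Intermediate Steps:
A = 24 (A = -1*(-24) = 24)
148*(5 + A) = 148*(5 + 24) = 148*29 = 4292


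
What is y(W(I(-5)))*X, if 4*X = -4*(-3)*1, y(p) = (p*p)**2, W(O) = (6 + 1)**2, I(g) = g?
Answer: 17294403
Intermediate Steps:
W(O) = 49 (W(O) = 7**2 = 49)
y(p) = p**4 (y(p) = (p**2)**2 = p**4)
X = 3 (X = (-4*(-3)*1)/4 = (12*1)/4 = (1/4)*12 = 3)
y(W(I(-5)))*X = 49**4*3 = 5764801*3 = 17294403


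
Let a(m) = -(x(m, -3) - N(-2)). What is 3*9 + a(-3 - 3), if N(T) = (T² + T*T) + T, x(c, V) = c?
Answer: 39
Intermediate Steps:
N(T) = T + 2*T² (N(T) = (T² + T²) + T = 2*T² + T = T + 2*T²)
a(m) = 6 - m (a(m) = -(m - (-2)*(1 + 2*(-2))) = -(m - (-2)*(1 - 4)) = -(m - (-2)*(-3)) = -(m - 1*6) = -(m - 6) = -(-6 + m) = 6 - m)
3*9 + a(-3 - 3) = 3*9 + (6 - (-3 - 3)) = 27 + (6 - 1*(-6)) = 27 + (6 + 6) = 27 + 12 = 39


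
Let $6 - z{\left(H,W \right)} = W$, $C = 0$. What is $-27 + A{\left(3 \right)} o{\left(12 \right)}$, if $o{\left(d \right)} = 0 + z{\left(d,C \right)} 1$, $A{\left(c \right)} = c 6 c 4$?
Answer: $1269$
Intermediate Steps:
$A{\left(c \right)} = 24 c^{2}$ ($A{\left(c \right)} = 6 c 4 c = 24 c^{2}$)
$z{\left(H,W \right)} = 6 - W$
$o{\left(d \right)} = 6$ ($o{\left(d \right)} = 0 + \left(6 - 0\right) 1 = 0 + \left(6 + 0\right) 1 = 0 + 6 \cdot 1 = 0 + 6 = 6$)
$-27 + A{\left(3 \right)} o{\left(12 \right)} = -27 + 24 \cdot 3^{2} \cdot 6 = -27 + 24 \cdot 9 \cdot 6 = -27 + 216 \cdot 6 = -27 + 1296 = 1269$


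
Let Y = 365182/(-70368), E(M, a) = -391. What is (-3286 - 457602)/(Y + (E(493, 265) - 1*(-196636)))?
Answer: -305960064/130273613 ≈ -2.3486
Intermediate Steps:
Y = -182591/35184 (Y = 365182*(-1/70368) = -182591/35184 ≈ -5.1896)
(-3286 - 457602)/(Y + (E(493, 265) - 1*(-196636))) = (-3286 - 457602)/(-182591/35184 + (-391 - 1*(-196636))) = -460888/(-182591/35184 + (-391 + 196636)) = -460888/(-182591/35184 + 196245) = -460888/6904501489/35184 = -460888*35184/6904501489 = -305960064/130273613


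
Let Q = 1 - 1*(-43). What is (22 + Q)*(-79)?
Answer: -5214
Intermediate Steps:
Q = 44 (Q = 1 + 43 = 44)
(22 + Q)*(-79) = (22 + 44)*(-79) = 66*(-79) = -5214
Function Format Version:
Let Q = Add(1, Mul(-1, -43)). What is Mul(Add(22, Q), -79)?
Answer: -5214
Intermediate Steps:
Q = 44 (Q = Add(1, 43) = 44)
Mul(Add(22, Q), -79) = Mul(Add(22, 44), -79) = Mul(66, -79) = -5214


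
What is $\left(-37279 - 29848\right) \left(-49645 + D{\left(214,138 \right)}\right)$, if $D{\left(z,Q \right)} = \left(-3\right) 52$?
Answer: $3342991727$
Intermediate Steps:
$D{\left(z,Q \right)} = -156$
$\left(-37279 - 29848\right) \left(-49645 + D{\left(214,138 \right)}\right) = \left(-37279 - 29848\right) \left(-49645 - 156\right) = \left(-67127\right) \left(-49801\right) = 3342991727$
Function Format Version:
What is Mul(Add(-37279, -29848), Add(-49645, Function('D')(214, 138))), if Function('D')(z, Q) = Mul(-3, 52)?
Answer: 3342991727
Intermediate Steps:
Function('D')(z, Q) = -156
Mul(Add(-37279, -29848), Add(-49645, Function('D')(214, 138))) = Mul(Add(-37279, -29848), Add(-49645, -156)) = Mul(-67127, -49801) = 3342991727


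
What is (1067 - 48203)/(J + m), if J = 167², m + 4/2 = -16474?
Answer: -47136/11413 ≈ -4.1300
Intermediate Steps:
m = -16476 (m = -2 - 16474 = -16476)
J = 27889
(1067 - 48203)/(J + m) = (1067 - 48203)/(27889 - 16476) = -47136/11413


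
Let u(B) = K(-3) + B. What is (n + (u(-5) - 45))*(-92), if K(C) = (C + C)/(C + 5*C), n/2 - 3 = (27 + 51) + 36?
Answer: -50876/3 ≈ -16959.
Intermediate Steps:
n = 234 (n = 6 + 2*((27 + 51) + 36) = 6 + 2*(78 + 36) = 6 + 2*114 = 6 + 228 = 234)
K(C) = ⅓ (K(C) = (2*C)/((6*C)) = (2*C)*(1/(6*C)) = ⅓)
u(B) = ⅓ + B
(n + (u(-5) - 45))*(-92) = (234 + ((⅓ - 5) - 45))*(-92) = (234 + (-14/3 - 45))*(-92) = (234 - 149/3)*(-92) = (553/3)*(-92) = -50876/3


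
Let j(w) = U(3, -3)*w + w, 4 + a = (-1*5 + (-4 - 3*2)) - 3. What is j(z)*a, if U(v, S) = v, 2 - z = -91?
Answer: -8184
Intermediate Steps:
z = 93 (z = 2 - 1*(-91) = 2 + 91 = 93)
a = -22 (a = -4 + ((-1*5 + (-4 - 3*2)) - 3) = -4 + ((-5 + (-4 - 6)) - 3) = -4 + ((-5 - 10) - 3) = -4 + (-15 - 3) = -4 - 18 = -22)
j(w) = 4*w (j(w) = 3*w + w = 4*w)
j(z)*a = (4*93)*(-22) = 372*(-22) = -8184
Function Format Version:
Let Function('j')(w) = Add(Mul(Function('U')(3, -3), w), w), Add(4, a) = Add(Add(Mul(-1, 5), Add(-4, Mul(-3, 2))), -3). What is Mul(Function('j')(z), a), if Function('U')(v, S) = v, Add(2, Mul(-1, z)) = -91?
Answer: -8184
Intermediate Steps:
z = 93 (z = Add(2, Mul(-1, -91)) = Add(2, 91) = 93)
a = -22 (a = Add(-4, Add(Add(Mul(-1, 5), Add(-4, Mul(-3, 2))), -3)) = Add(-4, Add(Add(-5, Add(-4, -6)), -3)) = Add(-4, Add(Add(-5, -10), -3)) = Add(-4, Add(-15, -3)) = Add(-4, -18) = -22)
Function('j')(w) = Mul(4, w) (Function('j')(w) = Add(Mul(3, w), w) = Mul(4, w))
Mul(Function('j')(z), a) = Mul(Mul(4, 93), -22) = Mul(372, -22) = -8184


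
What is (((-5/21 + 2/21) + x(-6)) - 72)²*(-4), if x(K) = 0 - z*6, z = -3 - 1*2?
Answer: -348100/49 ≈ -7104.1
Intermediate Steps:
z = -5 (z = -3 - 2 = -5)
x(K) = 30 (x(K) = 0 - (-5)*6 = 0 - 1*(-30) = 0 + 30 = 30)
(((-5/21 + 2/21) + x(-6)) - 72)²*(-4) = (((-5/21 + 2/21) + 30) - 72)²*(-4) = ((-⅐ + 30) - 72)²*(-4) = (209/7 - 72)²*(-4) = (-295/7)²*(-4) = (87025/49)*(-4) = -348100/49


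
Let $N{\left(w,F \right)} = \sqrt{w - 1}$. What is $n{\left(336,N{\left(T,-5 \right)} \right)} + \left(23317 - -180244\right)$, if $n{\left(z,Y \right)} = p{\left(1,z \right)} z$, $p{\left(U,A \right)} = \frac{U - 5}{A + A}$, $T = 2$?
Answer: $203559$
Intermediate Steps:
$p{\left(U,A \right)} = \frac{-5 + U}{2 A}$
$N{\left(w,F \right)} = \sqrt{-1 + w}$
$n{\left(z,Y \right)} = -2$ ($n{\left(z,Y \right)} = \frac{-5 + 1}{2 z} z = \frac{1}{2} \frac{1}{z} \left(-4\right) z = - \frac{2}{z} z = -2$)
$n{\left(336,N{\left(T,-5 \right)} \right)} + \left(23317 - -180244\right) = -2 + \left(23317 - -180244\right) = -2 + \left(23317 + 180244\right) = -2 + 203561 = 203559$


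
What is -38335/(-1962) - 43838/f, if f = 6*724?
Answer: 6709757/710244 ≈ 9.4471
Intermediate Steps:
f = 4344
-38335/(-1962) - 43838/f = -38335/(-1962) - 43838/4344 = -38335*(-1/1962) - 43838*1/4344 = 38335/1962 - 21919/2172 = 6709757/710244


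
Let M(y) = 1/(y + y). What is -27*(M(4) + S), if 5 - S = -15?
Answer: -4347/8 ≈ -543.38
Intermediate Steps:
S = 20 (S = 5 - 1*(-15) = 5 + 15 = 20)
M(y) = 1/(2*y)
-27*(M(4) + S) = -27*((½)/4 + 20) = -27*((½)*(¼) + 20) = -27*(⅛ + 20) = -27*161/8 = -4347/8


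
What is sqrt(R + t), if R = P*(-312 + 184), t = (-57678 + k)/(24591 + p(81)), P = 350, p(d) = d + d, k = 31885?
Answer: I*sqrt(27450091657329)/24753 ≈ 211.66*I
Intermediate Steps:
p(d) = 2*d
t = -25793/24753 (t = (-57678 + 31885)/(24591 + 2*81) = -25793/(24591 + 162) = -25793/24753 ≈ -1.0420)
R = -44800 (R = 350*(-312 + 184) = 350*(-128) = -44800)
sqrt(R + t) = sqrt(-44800 - 25793/24753) = sqrt(-1108960193/24753) = I*sqrt(27450091657329)/24753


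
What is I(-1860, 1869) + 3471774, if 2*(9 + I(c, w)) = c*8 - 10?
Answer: 3464320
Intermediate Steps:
I(c, w) = -14 + 4*c (I(c, w) = -9 + (c*8 - 10)/2 = -9 + (8*c - 10)/2 = -9 + (-10 + 8*c)/2 = -9 + (-5 + 4*c) = -14 + 4*c)
I(-1860, 1869) + 3471774 = (-14 + 4*(-1860)) + 3471774 = (-14 - 7440) + 3471774 = -7454 + 3471774 = 3464320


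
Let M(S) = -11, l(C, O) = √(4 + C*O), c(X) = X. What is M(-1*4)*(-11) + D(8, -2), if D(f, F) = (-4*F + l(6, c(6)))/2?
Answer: 125 + √10 ≈ 128.16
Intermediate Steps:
D(f, F) = √10 - 2*F (D(f, F) = (-4*F + √(4 + 6*6))/2 = (-4*F + √(4 + 36))*(½) = (-4*F + √40)*(½) = (-4*F + 2*√10)*(½) = √10 - 2*F)
M(-1*4)*(-11) + D(8, -2) = -11*(-11) + (√10 - 2*(-2)) = 121 + (√10 + 4) = 121 + (4 + √10) = 125 + √10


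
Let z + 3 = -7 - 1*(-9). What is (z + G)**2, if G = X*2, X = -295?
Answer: 349281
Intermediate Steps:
G = -590 (G = -295*2 = -590)
z = -1 (z = -3 + (-7 - 1*(-9)) = -3 + (-7 + 9) = -3 + 2 = -1)
(z + G)**2 = (-1 - 590)**2 = (-591)**2 = 349281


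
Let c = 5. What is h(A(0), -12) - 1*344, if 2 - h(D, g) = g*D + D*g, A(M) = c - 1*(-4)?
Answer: -126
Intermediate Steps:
A(M) = 9 (A(M) = 5 - 1*(-4) = 5 + 4 = 9)
h(D, g) = 2 - 2*D*g (h(D, g) = 2 - (g*D + D*g) = 2 - (D*g + D*g) = 2 - 2*D*g)
h(A(0), -12) - 1*344 = (2 - 2*9*(-12)) - 1*344 = (2 + 216) - 344 = 218 - 344 = -126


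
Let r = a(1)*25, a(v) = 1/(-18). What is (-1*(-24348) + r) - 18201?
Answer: 110621/18 ≈ 6145.6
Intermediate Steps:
a(v) = -1/18
r = -25/18 (r = -1/18*25 = -25/18 ≈ -1.3889)
(-1*(-24348) + r) - 18201 = (-1*(-24348) - 25/18) - 18201 = (24348 - 25/18) - 18201 = 438239/18 - 18201 = 110621/18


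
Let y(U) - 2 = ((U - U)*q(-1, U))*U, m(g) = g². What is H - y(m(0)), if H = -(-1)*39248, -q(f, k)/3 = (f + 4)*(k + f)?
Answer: 39246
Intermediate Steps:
q(f, k) = -3*(4 + f)*(f + k) (q(f, k) = -3*(f + 4)*(k + f) = -3*(4 + f)*(f + k))
y(U) = 2 (y(U) = 2 + ((U - U)*(-12*(-1) - 12*U - 3*(-1)² - 3*(-1)*U))*U = 2 + (0*(12 - 12*U - 3*1 + 3*U))*U = 2 + (0*(12 - 12*U - 3 + 3*U))*U = 2 + (0*(9 - 9*U))*U = 2 + 0*U = 2 + 0 = 2)
H = 39248 (H = -1*(-39248) = 39248)
H - y(m(0)) = 39248 - 1*2 = 39248 - 2 = 39246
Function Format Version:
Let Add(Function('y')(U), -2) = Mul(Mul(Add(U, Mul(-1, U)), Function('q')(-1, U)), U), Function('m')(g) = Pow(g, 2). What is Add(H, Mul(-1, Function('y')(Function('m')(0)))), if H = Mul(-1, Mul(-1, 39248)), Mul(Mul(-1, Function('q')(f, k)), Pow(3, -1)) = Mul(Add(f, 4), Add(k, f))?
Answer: 39246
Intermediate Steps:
Function('q')(f, k) = Mul(-3, Add(4, f), Add(f, k)) (Function('q')(f, k) = Mul(-3, Mul(Add(f, 4), Add(k, f))) = Mul(-3, Mul(Add(4, f), Add(f, k))) = Mul(-3, Add(4, f), Add(f, k)))
Function('y')(U) = 2 (Function('y')(U) = Add(2, Mul(Mul(Add(U, Mul(-1, U)), Add(Mul(-12, -1), Mul(-12, U), Mul(-3, Pow(-1, 2)), Mul(-3, -1, U))), U)) = Add(2, Mul(Mul(0, Add(12, Mul(-12, U), Mul(-3, 1), Mul(3, U))), U)) = Add(2, Mul(Mul(0, Add(12, Mul(-12, U), -3, Mul(3, U))), U)) = Add(2, Mul(Mul(0, Add(9, Mul(-9, U))), U)) = Add(2, Mul(0, U)) = Add(2, 0) = 2)
H = 39248 (H = Mul(-1, -39248) = 39248)
Add(H, Mul(-1, Function('y')(Function('m')(0)))) = Add(39248, Mul(-1, 2)) = Add(39248, -2) = 39246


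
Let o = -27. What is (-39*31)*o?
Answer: 32643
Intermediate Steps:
(-39*31)*o = -39*31*(-27) = -1209*(-27) = 32643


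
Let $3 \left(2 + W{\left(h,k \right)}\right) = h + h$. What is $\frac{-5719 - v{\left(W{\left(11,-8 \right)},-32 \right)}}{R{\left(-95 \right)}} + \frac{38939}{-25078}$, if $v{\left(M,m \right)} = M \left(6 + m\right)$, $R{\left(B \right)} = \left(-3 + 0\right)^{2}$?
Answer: $- \frac{420882151}{677106} \approx -621.59$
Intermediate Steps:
$R{\left(B \right)} = 9$ ($R{\left(B \right)} = \left(-3\right)^{2} = 9$)
$W{\left(h,k \right)} = -2 + \frac{2 h}{3}$ ($W{\left(h,k \right)} = -2 + \frac{h + h}{3} = -2 + \frac{2 h}{3}$)
$\frac{-5719 - v{\left(W{\left(11,-8 \right)},-32 \right)}}{R{\left(-95 \right)}} + \frac{38939}{-25078} = \frac{-5719 - \left(-2 + \frac{2}{3} \cdot 11\right) \left(6 - 32\right)}{9} + \frac{38939}{-25078} = \left(-5719 - \left(-2 + \frac{22}{3}\right) \left(-26\right)\right) \frac{1}{9} + 38939 \left(- \frac{1}{25078}\right) = \left(-5719 - \frac{16}{3} \left(-26\right)\right) \frac{1}{9} - \frac{38939}{25078} = \left(-5719 - - \frac{416}{3}\right) \frac{1}{9} - \frac{38939}{25078} = \left(-5719 + \frac{416}{3}\right) \frac{1}{9} - \frac{38939}{25078} = \left(- \frac{16741}{3}\right) \frac{1}{9} - \frac{38939}{25078} = - \frac{16741}{27} - \frac{38939}{25078} = - \frac{420882151}{677106}$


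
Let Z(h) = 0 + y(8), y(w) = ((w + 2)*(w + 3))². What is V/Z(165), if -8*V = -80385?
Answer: 16077/19360 ≈ 0.83042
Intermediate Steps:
V = 80385/8 (V = -⅛*(-80385) = 80385/8 ≈ 10048.)
y(w) = (2 + w)²*(3 + w)² (y(w) = ((2 + w)*(3 + w))² = (2 + w)²*(3 + w)²)
Z(h) = 12100 (Z(h) = 0 + (2 + 8)²*(3 + 8)² = 0 + 10²*11² = 0 + 100*121 = 0 + 12100 = 12100)
V/Z(165) = (80385/8)/12100 = (80385/8)*(1/12100) = 16077/19360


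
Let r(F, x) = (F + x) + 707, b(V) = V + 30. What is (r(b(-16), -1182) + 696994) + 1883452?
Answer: 2579985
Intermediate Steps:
b(V) = 30 + V
r(F, x) = 707 + F + x
(r(b(-16), -1182) + 696994) + 1883452 = ((707 + (30 - 16) - 1182) + 696994) + 1883452 = ((707 + 14 - 1182) + 696994) + 1883452 = (-461 + 696994) + 1883452 = 696533 + 1883452 = 2579985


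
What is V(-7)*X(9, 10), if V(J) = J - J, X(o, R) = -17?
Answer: 0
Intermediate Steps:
V(J) = 0
V(-7)*X(9, 10) = 0*(-17) = 0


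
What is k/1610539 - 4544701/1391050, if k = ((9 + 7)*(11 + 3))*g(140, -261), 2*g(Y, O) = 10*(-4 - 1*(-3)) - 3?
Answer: -1045920510377/320048610850 ≈ -3.2680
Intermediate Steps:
g(Y, O) = -13/2 (g(Y, O) = (10*(-4 - 1*(-3)) - 3)/2 = (10*(-4 + 3) - 3)/2 = (10*(-1) - 3)/2 = (-10 - 3)/2 = (½)*(-13) = -13/2)
k = -1456 (k = ((9 + 7)*(11 + 3))*(-13/2) = (16*14)*(-13/2) = 224*(-13/2) = -1456)
k/1610539 - 4544701/1391050 = -1456/1610539 - 4544701/1391050 = -1456*1/1610539 - 4544701*1/1391050 = -208/230077 - 4544701/1391050 = -1045920510377/320048610850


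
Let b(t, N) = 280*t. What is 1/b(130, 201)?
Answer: 1/36400 ≈ 2.7473e-5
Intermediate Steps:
1/b(130, 201) = 1/(280*130) = 1/36400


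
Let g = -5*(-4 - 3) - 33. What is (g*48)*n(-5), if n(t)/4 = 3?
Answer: 1152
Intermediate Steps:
n(t) = 12 (n(t) = 4*3 = 12)
g = 2 (g = -5*(-7) - 33 = 35 - 33 = 2)
(g*48)*n(-5) = (2*48)*12 = 96*12 = 1152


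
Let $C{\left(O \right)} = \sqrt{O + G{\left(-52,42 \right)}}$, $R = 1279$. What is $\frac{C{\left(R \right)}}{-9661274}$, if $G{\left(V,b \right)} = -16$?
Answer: $- \frac{\sqrt{1263}}{9661274} \approx -3.6785 \cdot 10^{-6}$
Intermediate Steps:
$C{\left(O \right)} = \sqrt{-16 + O}$ ($C{\left(O \right)} = \sqrt{O - 16} = \sqrt{-16 + O}$)
$\frac{C{\left(R \right)}}{-9661274} = \frac{\sqrt{-16 + 1279}}{-9661274} = \sqrt{1263} \left(- \frac{1}{9661274}\right) = - \frac{\sqrt{1263}}{9661274}$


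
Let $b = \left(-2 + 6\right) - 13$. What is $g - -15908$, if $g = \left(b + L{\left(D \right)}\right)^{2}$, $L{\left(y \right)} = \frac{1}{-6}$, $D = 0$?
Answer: $\frac{575713}{36} \approx 15992.0$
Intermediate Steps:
$b = -9$ ($b = 4 - 13 = -9$)
$L{\left(y \right)} = - \frac{1}{6}$
$g = \frac{3025}{36}$ ($g = \left(-9 - \frac{1}{6}\right)^{2} = \left(- \frac{55}{6}\right)^{2} = \frac{3025}{36} \approx 84.028$)
$g - -15908 = \frac{3025}{36} - -15908 = \frac{3025}{36} + 15908 = \frac{575713}{36}$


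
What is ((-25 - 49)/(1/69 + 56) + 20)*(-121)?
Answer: -8735474/3865 ≈ -2260.1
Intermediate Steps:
((-25 - 49)/(1/69 + 56) + 20)*(-121) = (-74/(1/69 + 56) + 20)*(-121) = (-74/3865/69 + 20)*(-121) = (-74*69/3865 + 20)*(-121) = (-5106/3865 + 20)*(-121) = (72194/3865)*(-121) = -8735474/3865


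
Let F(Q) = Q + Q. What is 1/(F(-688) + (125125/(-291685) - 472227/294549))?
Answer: -5727701671/7892957297704 ≈ -0.00072567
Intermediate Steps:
F(Q) = 2*Q
1/(F(-688) + (125125/(-291685) - 472227/294549)) = 1/(2*(-688) + (125125/(-291685) - 472227/294549)) = 1/(-1376 + (125125*(-1/291685) - 472227*1/294549)) = 1/(-1376 + (-25025/58337 - 157409/98183)) = 1/(-1376 - 11639798408/5727701671) = 1/(-7892957297704/5727701671) = -5727701671/7892957297704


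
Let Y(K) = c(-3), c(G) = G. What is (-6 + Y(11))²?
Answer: 81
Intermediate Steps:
Y(K) = -3
(-6 + Y(11))² = (-6 - 3)² = (-9)² = 81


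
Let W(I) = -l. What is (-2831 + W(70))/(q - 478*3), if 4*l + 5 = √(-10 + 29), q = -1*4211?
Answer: 11319/22580 + √19/22580 ≈ 0.50148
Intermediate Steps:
q = -4211
l = -5/4 + √19/4 (l = -5/4 + √(-10 + 29)/4 = -5/4 + √19/4 ≈ -0.16028)
W(I) = 5/4 - √19/4 (W(I) = -(-5/4 + √19/4) = 5/4 - √19/4)
(-2831 + W(70))/(q - 478*3) = (-2831 + (5/4 - √19/4))/(-4211 - 478*3) = (-11319/4 - √19/4)/(-4211 - 1434) = (-11319/4 - √19/4)/(-5645) = (-11319/4 - √19/4)*(-1/5645) = 11319/22580 + √19/22580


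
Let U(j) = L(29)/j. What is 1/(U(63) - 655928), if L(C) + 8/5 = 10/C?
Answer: -1305/855986066 ≈ -1.5246e-6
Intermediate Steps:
L(C) = -8/5 + 10/C
U(j) = -182/(145*j) (U(j) = (-8/5 + 10/29)/j = -182/(145*j))
1/(U(63) - 655928) = 1/(-182/145/63 - 655928) = 1/(-182/145*1/63 - 655928) = 1/(-26/1305 - 655928) = 1/(-855986066/1305) = -1305/855986066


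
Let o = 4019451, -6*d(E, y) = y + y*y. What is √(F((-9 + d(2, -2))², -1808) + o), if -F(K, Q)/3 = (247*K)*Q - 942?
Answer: √1086547245/3 ≈ 10988.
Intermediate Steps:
d(E, y) = -y/6 - y²/6 (d(E, y) = -(y + y*y)/6 = -(y + y²)/6 = -y/6 - y²/6)
F(K, Q) = 2826 - 741*K*Q (F(K, Q) = -3*((247*K)*Q - 942) = -3*(247*K*Q - 942) = -3*(-942 + 247*K*Q) = 2826 - 741*K*Q)
√(F((-9 + d(2, -2))², -1808) + o) = √((2826 - 741*(-9 - ⅙*(-2)*(1 - 2))²*(-1808)) + 4019451) = √((2826 - 741*(-9 - ⅙*(-2)*(-1))²*(-1808)) + 4019451) = √((2826 - 741*(-9 - ⅓)²*(-1808)) + 4019451) = √((2826 - 741*(-28/3)²*(-1808)) + 4019451) = √((2826 - 741*784/9*(-1808)) + 4019451) = √((2826 + 350115584/3) + 4019451) = √(350124062/3 + 4019451) = √(362182415/3) = √1086547245/3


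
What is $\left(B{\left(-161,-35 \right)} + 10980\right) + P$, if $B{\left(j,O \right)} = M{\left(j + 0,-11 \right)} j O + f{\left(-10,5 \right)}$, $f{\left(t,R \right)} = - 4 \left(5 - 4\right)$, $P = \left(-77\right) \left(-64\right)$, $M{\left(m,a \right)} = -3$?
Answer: $-1001$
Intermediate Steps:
$P = 4928$
$f{\left(t,R \right)} = -4$ ($f{\left(t,R \right)} = \left(-4\right) 1 = -4$)
$B{\left(j,O \right)} = -4 - 3 O j$ ($B{\left(j,O \right)} = - 3 j O - 4 = - 3 O j - 4 = -4 - 3 O j$)
$\left(B{\left(-161,-35 \right)} + 10980\right) + P = \left(\left(-4 - \left(-105\right) \left(-161\right)\right) + 10980\right) + 4928 = \left(\left(-4 - 16905\right) + 10980\right) + 4928 = \left(-16909 + 10980\right) + 4928 = -5929 + 4928 = -1001$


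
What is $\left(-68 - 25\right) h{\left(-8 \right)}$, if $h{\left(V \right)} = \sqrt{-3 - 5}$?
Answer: $- 186 i \sqrt{2} \approx - 263.04 i$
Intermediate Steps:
$h{\left(V \right)} = 2 i \sqrt{2}$ ($h{\left(V \right)} = \sqrt{-8} = 2 i \sqrt{2}$)
$\left(-68 - 25\right) h{\left(-8 \right)} = \left(-68 - 25\right) 2 i \sqrt{2} = - 93 \cdot 2 i \sqrt{2} = - 186 i \sqrt{2}$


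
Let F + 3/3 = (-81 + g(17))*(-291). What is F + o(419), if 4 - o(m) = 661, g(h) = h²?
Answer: -61186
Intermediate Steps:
o(m) = -657 (o(m) = 4 - 1*661 = 4 - 661 = -657)
F = -60529 (F = -1 + (-81 + 17²)*(-291) = -1 + (-81 + 289)*(-291) = -1 + 208*(-291) = -1 - 60528 = -60529)
F + o(419) = -60529 - 657 = -61186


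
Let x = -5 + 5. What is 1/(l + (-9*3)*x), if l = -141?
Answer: -1/141 ≈ -0.0070922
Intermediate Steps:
x = 0
1/(l + (-9*3)*x) = 1/(-141 - 9*3*0) = 1/(-141 - 27*0) = 1/(-141 + 0) = 1/(-141) = -1/141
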